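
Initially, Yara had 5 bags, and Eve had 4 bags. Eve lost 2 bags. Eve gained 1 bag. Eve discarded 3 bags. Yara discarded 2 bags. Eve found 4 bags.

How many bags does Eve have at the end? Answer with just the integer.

Answer: 4

Derivation:
Tracking counts step by step:
Start: Yara=5, Eve=4
Event 1 (Eve -2): Eve: 4 -> 2. State: Yara=5, Eve=2
Event 2 (Eve +1): Eve: 2 -> 3. State: Yara=5, Eve=3
Event 3 (Eve -3): Eve: 3 -> 0. State: Yara=5, Eve=0
Event 4 (Yara -2): Yara: 5 -> 3. State: Yara=3, Eve=0
Event 5 (Eve +4): Eve: 0 -> 4. State: Yara=3, Eve=4

Eve's final count: 4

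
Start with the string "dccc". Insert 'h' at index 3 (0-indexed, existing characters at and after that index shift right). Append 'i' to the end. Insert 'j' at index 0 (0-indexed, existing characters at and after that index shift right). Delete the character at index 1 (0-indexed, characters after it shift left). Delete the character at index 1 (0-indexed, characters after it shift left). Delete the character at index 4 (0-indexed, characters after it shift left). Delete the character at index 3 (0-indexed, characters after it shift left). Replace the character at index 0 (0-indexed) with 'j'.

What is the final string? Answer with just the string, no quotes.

Applying each edit step by step:
Start: "dccc"
Op 1 (insert 'h' at idx 3): "dccc" -> "dcchc"
Op 2 (append 'i'): "dcchc" -> "dcchci"
Op 3 (insert 'j' at idx 0): "dcchci" -> "jdcchci"
Op 4 (delete idx 1 = 'd'): "jdcchci" -> "jcchci"
Op 5 (delete idx 1 = 'c'): "jcchci" -> "jchci"
Op 6 (delete idx 4 = 'i'): "jchci" -> "jchc"
Op 7 (delete idx 3 = 'c'): "jchc" -> "jch"
Op 8 (replace idx 0: 'j' -> 'j'): "jch" -> "jch"

Answer: jch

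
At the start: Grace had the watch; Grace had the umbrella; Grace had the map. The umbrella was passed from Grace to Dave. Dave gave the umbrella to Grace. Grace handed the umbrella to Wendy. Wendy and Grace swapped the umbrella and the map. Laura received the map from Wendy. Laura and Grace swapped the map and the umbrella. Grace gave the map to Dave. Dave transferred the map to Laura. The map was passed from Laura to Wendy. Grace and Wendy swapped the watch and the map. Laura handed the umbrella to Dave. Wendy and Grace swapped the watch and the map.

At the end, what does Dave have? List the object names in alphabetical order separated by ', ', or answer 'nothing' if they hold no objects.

Answer: umbrella

Derivation:
Tracking all object holders:
Start: watch:Grace, umbrella:Grace, map:Grace
Event 1 (give umbrella: Grace -> Dave). State: watch:Grace, umbrella:Dave, map:Grace
Event 2 (give umbrella: Dave -> Grace). State: watch:Grace, umbrella:Grace, map:Grace
Event 3 (give umbrella: Grace -> Wendy). State: watch:Grace, umbrella:Wendy, map:Grace
Event 4 (swap umbrella<->map: now umbrella:Grace, map:Wendy). State: watch:Grace, umbrella:Grace, map:Wendy
Event 5 (give map: Wendy -> Laura). State: watch:Grace, umbrella:Grace, map:Laura
Event 6 (swap map<->umbrella: now map:Grace, umbrella:Laura). State: watch:Grace, umbrella:Laura, map:Grace
Event 7 (give map: Grace -> Dave). State: watch:Grace, umbrella:Laura, map:Dave
Event 8 (give map: Dave -> Laura). State: watch:Grace, umbrella:Laura, map:Laura
Event 9 (give map: Laura -> Wendy). State: watch:Grace, umbrella:Laura, map:Wendy
Event 10 (swap watch<->map: now watch:Wendy, map:Grace). State: watch:Wendy, umbrella:Laura, map:Grace
Event 11 (give umbrella: Laura -> Dave). State: watch:Wendy, umbrella:Dave, map:Grace
Event 12 (swap watch<->map: now watch:Grace, map:Wendy). State: watch:Grace, umbrella:Dave, map:Wendy

Final state: watch:Grace, umbrella:Dave, map:Wendy
Dave holds: umbrella.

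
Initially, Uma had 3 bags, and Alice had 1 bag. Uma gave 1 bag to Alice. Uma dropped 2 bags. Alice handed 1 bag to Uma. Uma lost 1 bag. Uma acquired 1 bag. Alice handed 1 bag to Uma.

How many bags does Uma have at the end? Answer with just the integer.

Answer: 2

Derivation:
Tracking counts step by step:
Start: Uma=3, Alice=1
Event 1 (Uma -> Alice, 1): Uma: 3 -> 2, Alice: 1 -> 2. State: Uma=2, Alice=2
Event 2 (Uma -2): Uma: 2 -> 0. State: Uma=0, Alice=2
Event 3 (Alice -> Uma, 1): Alice: 2 -> 1, Uma: 0 -> 1. State: Uma=1, Alice=1
Event 4 (Uma -1): Uma: 1 -> 0. State: Uma=0, Alice=1
Event 5 (Uma +1): Uma: 0 -> 1. State: Uma=1, Alice=1
Event 6 (Alice -> Uma, 1): Alice: 1 -> 0, Uma: 1 -> 2. State: Uma=2, Alice=0

Uma's final count: 2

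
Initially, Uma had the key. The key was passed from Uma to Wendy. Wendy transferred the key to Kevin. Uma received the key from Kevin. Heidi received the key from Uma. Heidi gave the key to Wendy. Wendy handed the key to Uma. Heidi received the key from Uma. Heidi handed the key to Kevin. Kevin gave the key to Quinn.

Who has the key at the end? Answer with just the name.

Answer: Quinn

Derivation:
Tracking the key through each event:
Start: Uma has the key.
After event 1: Wendy has the key.
After event 2: Kevin has the key.
After event 3: Uma has the key.
After event 4: Heidi has the key.
After event 5: Wendy has the key.
After event 6: Uma has the key.
After event 7: Heidi has the key.
After event 8: Kevin has the key.
After event 9: Quinn has the key.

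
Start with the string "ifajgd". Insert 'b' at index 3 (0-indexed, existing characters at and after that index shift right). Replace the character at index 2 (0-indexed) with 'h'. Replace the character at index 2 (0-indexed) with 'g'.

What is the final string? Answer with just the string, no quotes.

Answer: ifgbjgd

Derivation:
Applying each edit step by step:
Start: "ifajgd"
Op 1 (insert 'b' at idx 3): "ifajgd" -> "ifabjgd"
Op 2 (replace idx 2: 'a' -> 'h'): "ifabjgd" -> "ifhbjgd"
Op 3 (replace idx 2: 'h' -> 'g'): "ifhbjgd" -> "ifgbjgd"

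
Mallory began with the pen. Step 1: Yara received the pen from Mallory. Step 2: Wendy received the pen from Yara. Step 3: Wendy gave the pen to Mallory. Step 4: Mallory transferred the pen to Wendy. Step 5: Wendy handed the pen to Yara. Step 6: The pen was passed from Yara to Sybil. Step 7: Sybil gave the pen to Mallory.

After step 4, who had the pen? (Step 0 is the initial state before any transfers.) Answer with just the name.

Answer: Wendy

Derivation:
Tracking the pen holder through step 4:
After step 0 (start): Mallory
After step 1: Yara
After step 2: Wendy
After step 3: Mallory
After step 4: Wendy

At step 4, the holder is Wendy.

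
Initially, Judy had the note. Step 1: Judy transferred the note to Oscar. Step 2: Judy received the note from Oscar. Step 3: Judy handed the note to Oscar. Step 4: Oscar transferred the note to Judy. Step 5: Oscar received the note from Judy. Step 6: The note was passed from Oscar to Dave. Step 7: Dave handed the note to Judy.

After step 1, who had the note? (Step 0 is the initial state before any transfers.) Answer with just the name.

Answer: Oscar

Derivation:
Tracking the note holder through step 1:
After step 0 (start): Judy
After step 1: Oscar

At step 1, the holder is Oscar.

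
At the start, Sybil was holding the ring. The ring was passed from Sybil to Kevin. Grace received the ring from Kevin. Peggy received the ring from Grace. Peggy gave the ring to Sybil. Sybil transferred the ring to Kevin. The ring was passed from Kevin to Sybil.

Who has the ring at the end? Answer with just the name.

Answer: Sybil

Derivation:
Tracking the ring through each event:
Start: Sybil has the ring.
After event 1: Kevin has the ring.
After event 2: Grace has the ring.
After event 3: Peggy has the ring.
After event 4: Sybil has the ring.
After event 5: Kevin has the ring.
After event 6: Sybil has the ring.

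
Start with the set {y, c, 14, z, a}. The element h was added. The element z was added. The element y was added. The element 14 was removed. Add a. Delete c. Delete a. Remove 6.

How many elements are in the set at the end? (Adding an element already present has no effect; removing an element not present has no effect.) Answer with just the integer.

Tracking the set through each operation:
Start: {14, a, c, y, z}
Event 1 (add h): added. Set: {14, a, c, h, y, z}
Event 2 (add z): already present, no change. Set: {14, a, c, h, y, z}
Event 3 (add y): already present, no change. Set: {14, a, c, h, y, z}
Event 4 (remove 14): removed. Set: {a, c, h, y, z}
Event 5 (add a): already present, no change. Set: {a, c, h, y, z}
Event 6 (remove c): removed. Set: {a, h, y, z}
Event 7 (remove a): removed. Set: {h, y, z}
Event 8 (remove 6): not present, no change. Set: {h, y, z}

Final set: {h, y, z} (size 3)

Answer: 3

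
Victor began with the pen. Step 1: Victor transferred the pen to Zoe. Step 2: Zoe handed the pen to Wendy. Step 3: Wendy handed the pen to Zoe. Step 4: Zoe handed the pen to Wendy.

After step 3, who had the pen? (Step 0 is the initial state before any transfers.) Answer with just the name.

Tracking the pen holder through step 3:
After step 0 (start): Victor
After step 1: Zoe
After step 2: Wendy
After step 3: Zoe

At step 3, the holder is Zoe.

Answer: Zoe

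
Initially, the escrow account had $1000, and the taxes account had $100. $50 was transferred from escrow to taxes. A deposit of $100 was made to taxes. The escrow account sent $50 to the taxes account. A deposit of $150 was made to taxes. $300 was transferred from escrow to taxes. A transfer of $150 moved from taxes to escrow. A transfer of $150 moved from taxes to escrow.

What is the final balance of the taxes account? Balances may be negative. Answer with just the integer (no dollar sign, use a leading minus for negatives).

Tracking account balances step by step:
Start: escrow=1000, taxes=100
Event 1 (transfer 50 escrow -> taxes): escrow: 1000 - 50 = 950, taxes: 100 + 50 = 150. Balances: escrow=950, taxes=150
Event 2 (deposit 100 to taxes): taxes: 150 + 100 = 250. Balances: escrow=950, taxes=250
Event 3 (transfer 50 escrow -> taxes): escrow: 950 - 50 = 900, taxes: 250 + 50 = 300. Balances: escrow=900, taxes=300
Event 4 (deposit 150 to taxes): taxes: 300 + 150 = 450. Balances: escrow=900, taxes=450
Event 5 (transfer 300 escrow -> taxes): escrow: 900 - 300 = 600, taxes: 450 + 300 = 750. Balances: escrow=600, taxes=750
Event 6 (transfer 150 taxes -> escrow): taxes: 750 - 150 = 600, escrow: 600 + 150 = 750. Balances: escrow=750, taxes=600
Event 7 (transfer 150 taxes -> escrow): taxes: 600 - 150 = 450, escrow: 750 + 150 = 900. Balances: escrow=900, taxes=450

Final balance of taxes: 450

Answer: 450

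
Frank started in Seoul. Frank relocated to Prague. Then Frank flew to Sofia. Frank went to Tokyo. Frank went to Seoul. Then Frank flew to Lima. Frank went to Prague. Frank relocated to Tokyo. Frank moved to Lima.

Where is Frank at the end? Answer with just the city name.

Answer: Lima

Derivation:
Tracking Frank's location:
Start: Frank is in Seoul.
After move 1: Seoul -> Prague. Frank is in Prague.
After move 2: Prague -> Sofia. Frank is in Sofia.
After move 3: Sofia -> Tokyo. Frank is in Tokyo.
After move 4: Tokyo -> Seoul. Frank is in Seoul.
After move 5: Seoul -> Lima. Frank is in Lima.
After move 6: Lima -> Prague. Frank is in Prague.
After move 7: Prague -> Tokyo. Frank is in Tokyo.
After move 8: Tokyo -> Lima. Frank is in Lima.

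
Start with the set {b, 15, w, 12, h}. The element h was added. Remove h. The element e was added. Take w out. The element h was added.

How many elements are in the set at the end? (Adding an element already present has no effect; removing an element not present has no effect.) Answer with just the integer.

Tracking the set through each operation:
Start: {12, 15, b, h, w}
Event 1 (add h): already present, no change. Set: {12, 15, b, h, w}
Event 2 (remove h): removed. Set: {12, 15, b, w}
Event 3 (add e): added. Set: {12, 15, b, e, w}
Event 4 (remove w): removed. Set: {12, 15, b, e}
Event 5 (add h): added. Set: {12, 15, b, e, h}

Final set: {12, 15, b, e, h} (size 5)

Answer: 5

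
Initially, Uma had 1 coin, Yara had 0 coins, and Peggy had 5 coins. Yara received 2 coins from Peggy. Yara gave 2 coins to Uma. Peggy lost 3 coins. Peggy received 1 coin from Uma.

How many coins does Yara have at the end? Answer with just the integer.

Answer: 0

Derivation:
Tracking counts step by step:
Start: Uma=1, Yara=0, Peggy=5
Event 1 (Peggy -> Yara, 2): Peggy: 5 -> 3, Yara: 0 -> 2. State: Uma=1, Yara=2, Peggy=3
Event 2 (Yara -> Uma, 2): Yara: 2 -> 0, Uma: 1 -> 3. State: Uma=3, Yara=0, Peggy=3
Event 3 (Peggy -3): Peggy: 3 -> 0. State: Uma=3, Yara=0, Peggy=0
Event 4 (Uma -> Peggy, 1): Uma: 3 -> 2, Peggy: 0 -> 1. State: Uma=2, Yara=0, Peggy=1

Yara's final count: 0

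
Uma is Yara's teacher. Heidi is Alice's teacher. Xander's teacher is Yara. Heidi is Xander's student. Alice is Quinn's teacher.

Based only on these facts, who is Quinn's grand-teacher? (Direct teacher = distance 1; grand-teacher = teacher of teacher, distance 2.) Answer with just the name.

Reconstructing the teacher chain from the given facts:
  Uma -> Yara -> Xander -> Heidi -> Alice -> Quinn
(each arrow means 'teacher of the next')
Positions in the chain (0 = top):
  position of Uma: 0
  position of Yara: 1
  position of Xander: 2
  position of Heidi: 3
  position of Alice: 4
  position of Quinn: 5

Quinn is at position 5; the grand-teacher is 2 steps up the chain, i.e. position 3: Heidi.

Answer: Heidi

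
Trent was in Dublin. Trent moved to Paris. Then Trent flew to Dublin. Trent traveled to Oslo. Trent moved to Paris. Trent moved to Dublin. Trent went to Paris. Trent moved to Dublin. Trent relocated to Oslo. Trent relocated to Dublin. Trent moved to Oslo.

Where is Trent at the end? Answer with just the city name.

Answer: Oslo

Derivation:
Tracking Trent's location:
Start: Trent is in Dublin.
After move 1: Dublin -> Paris. Trent is in Paris.
After move 2: Paris -> Dublin. Trent is in Dublin.
After move 3: Dublin -> Oslo. Trent is in Oslo.
After move 4: Oslo -> Paris. Trent is in Paris.
After move 5: Paris -> Dublin. Trent is in Dublin.
After move 6: Dublin -> Paris. Trent is in Paris.
After move 7: Paris -> Dublin. Trent is in Dublin.
After move 8: Dublin -> Oslo. Trent is in Oslo.
After move 9: Oslo -> Dublin. Trent is in Dublin.
After move 10: Dublin -> Oslo. Trent is in Oslo.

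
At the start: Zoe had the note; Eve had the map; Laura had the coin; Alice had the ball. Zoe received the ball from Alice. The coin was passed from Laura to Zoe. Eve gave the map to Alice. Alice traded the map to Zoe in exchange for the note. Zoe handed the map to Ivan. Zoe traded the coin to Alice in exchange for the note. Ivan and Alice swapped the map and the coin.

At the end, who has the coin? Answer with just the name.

Tracking all object holders:
Start: note:Zoe, map:Eve, coin:Laura, ball:Alice
Event 1 (give ball: Alice -> Zoe). State: note:Zoe, map:Eve, coin:Laura, ball:Zoe
Event 2 (give coin: Laura -> Zoe). State: note:Zoe, map:Eve, coin:Zoe, ball:Zoe
Event 3 (give map: Eve -> Alice). State: note:Zoe, map:Alice, coin:Zoe, ball:Zoe
Event 4 (swap map<->note: now map:Zoe, note:Alice). State: note:Alice, map:Zoe, coin:Zoe, ball:Zoe
Event 5 (give map: Zoe -> Ivan). State: note:Alice, map:Ivan, coin:Zoe, ball:Zoe
Event 6 (swap coin<->note: now coin:Alice, note:Zoe). State: note:Zoe, map:Ivan, coin:Alice, ball:Zoe
Event 7 (swap map<->coin: now map:Alice, coin:Ivan). State: note:Zoe, map:Alice, coin:Ivan, ball:Zoe

Final state: note:Zoe, map:Alice, coin:Ivan, ball:Zoe
The coin is held by Ivan.

Answer: Ivan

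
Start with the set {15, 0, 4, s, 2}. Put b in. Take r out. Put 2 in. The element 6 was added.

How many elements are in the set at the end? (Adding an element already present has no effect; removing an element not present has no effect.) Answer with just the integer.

Tracking the set through each operation:
Start: {0, 15, 2, 4, s}
Event 1 (add b): added. Set: {0, 15, 2, 4, b, s}
Event 2 (remove r): not present, no change. Set: {0, 15, 2, 4, b, s}
Event 3 (add 2): already present, no change. Set: {0, 15, 2, 4, b, s}
Event 4 (add 6): added. Set: {0, 15, 2, 4, 6, b, s}

Final set: {0, 15, 2, 4, 6, b, s} (size 7)

Answer: 7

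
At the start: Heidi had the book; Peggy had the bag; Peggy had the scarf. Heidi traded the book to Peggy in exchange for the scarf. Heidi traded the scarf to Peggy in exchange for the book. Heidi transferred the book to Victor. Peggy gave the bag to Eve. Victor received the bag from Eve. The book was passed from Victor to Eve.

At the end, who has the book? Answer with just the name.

Tracking all object holders:
Start: book:Heidi, bag:Peggy, scarf:Peggy
Event 1 (swap book<->scarf: now book:Peggy, scarf:Heidi). State: book:Peggy, bag:Peggy, scarf:Heidi
Event 2 (swap scarf<->book: now scarf:Peggy, book:Heidi). State: book:Heidi, bag:Peggy, scarf:Peggy
Event 3 (give book: Heidi -> Victor). State: book:Victor, bag:Peggy, scarf:Peggy
Event 4 (give bag: Peggy -> Eve). State: book:Victor, bag:Eve, scarf:Peggy
Event 5 (give bag: Eve -> Victor). State: book:Victor, bag:Victor, scarf:Peggy
Event 6 (give book: Victor -> Eve). State: book:Eve, bag:Victor, scarf:Peggy

Final state: book:Eve, bag:Victor, scarf:Peggy
The book is held by Eve.

Answer: Eve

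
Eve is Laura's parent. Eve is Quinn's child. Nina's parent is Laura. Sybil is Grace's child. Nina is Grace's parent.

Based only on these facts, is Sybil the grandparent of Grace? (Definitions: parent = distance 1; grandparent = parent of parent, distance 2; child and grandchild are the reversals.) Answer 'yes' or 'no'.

Answer: no

Derivation:
Reconstructing the parent chain from the given facts:
  Quinn -> Eve -> Laura -> Nina -> Grace -> Sybil
(each arrow means 'parent of the next')
Positions in the chain (0 = top):
  position of Quinn: 0
  position of Eve: 1
  position of Laura: 2
  position of Nina: 3
  position of Grace: 4
  position of Sybil: 5

Sybil is at position 5, Grace is at position 4; signed distance (j - i) = -1.
'grandparent' requires j - i = 2. Actual distance is -1, so the relation does NOT hold.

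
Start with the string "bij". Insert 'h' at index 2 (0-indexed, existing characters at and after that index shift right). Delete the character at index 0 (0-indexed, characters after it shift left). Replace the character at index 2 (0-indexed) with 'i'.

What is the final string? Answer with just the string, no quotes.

Answer: ihi

Derivation:
Applying each edit step by step:
Start: "bij"
Op 1 (insert 'h' at idx 2): "bij" -> "bihj"
Op 2 (delete idx 0 = 'b'): "bihj" -> "ihj"
Op 3 (replace idx 2: 'j' -> 'i'): "ihj" -> "ihi"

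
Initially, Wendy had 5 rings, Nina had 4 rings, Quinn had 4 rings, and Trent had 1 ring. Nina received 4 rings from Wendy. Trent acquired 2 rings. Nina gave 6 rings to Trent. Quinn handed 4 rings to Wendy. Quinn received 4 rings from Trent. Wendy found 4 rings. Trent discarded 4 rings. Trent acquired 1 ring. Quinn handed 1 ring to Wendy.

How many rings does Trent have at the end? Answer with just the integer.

Answer: 2

Derivation:
Tracking counts step by step:
Start: Wendy=5, Nina=4, Quinn=4, Trent=1
Event 1 (Wendy -> Nina, 4): Wendy: 5 -> 1, Nina: 4 -> 8. State: Wendy=1, Nina=8, Quinn=4, Trent=1
Event 2 (Trent +2): Trent: 1 -> 3. State: Wendy=1, Nina=8, Quinn=4, Trent=3
Event 3 (Nina -> Trent, 6): Nina: 8 -> 2, Trent: 3 -> 9. State: Wendy=1, Nina=2, Quinn=4, Trent=9
Event 4 (Quinn -> Wendy, 4): Quinn: 4 -> 0, Wendy: 1 -> 5. State: Wendy=5, Nina=2, Quinn=0, Trent=9
Event 5 (Trent -> Quinn, 4): Trent: 9 -> 5, Quinn: 0 -> 4. State: Wendy=5, Nina=2, Quinn=4, Trent=5
Event 6 (Wendy +4): Wendy: 5 -> 9. State: Wendy=9, Nina=2, Quinn=4, Trent=5
Event 7 (Trent -4): Trent: 5 -> 1. State: Wendy=9, Nina=2, Quinn=4, Trent=1
Event 8 (Trent +1): Trent: 1 -> 2. State: Wendy=9, Nina=2, Quinn=4, Trent=2
Event 9 (Quinn -> Wendy, 1): Quinn: 4 -> 3, Wendy: 9 -> 10. State: Wendy=10, Nina=2, Quinn=3, Trent=2

Trent's final count: 2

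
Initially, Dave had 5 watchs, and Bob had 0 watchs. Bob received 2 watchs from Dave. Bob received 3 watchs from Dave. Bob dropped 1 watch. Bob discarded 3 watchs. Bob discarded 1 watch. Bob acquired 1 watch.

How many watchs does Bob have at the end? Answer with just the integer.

Answer: 1

Derivation:
Tracking counts step by step:
Start: Dave=5, Bob=0
Event 1 (Dave -> Bob, 2): Dave: 5 -> 3, Bob: 0 -> 2. State: Dave=3, Bob=2
Event 2 (Dave -> Bob, 3): Dave: 3 -> 0, Bob: 2 -> 5. State: Dave=0, Bob=5
Event 3 (Bob -1): Bob: 5 -> 4. State: Dave=0, Bob=4
Event 4 (Bob -3): Bob: 4 -> 1. State: Dave=0, Bob=1
Event 5 (Bob -1): Bob: 1 -> 0. State: Dave=0, Bob=0
Event 6 (Bob +1): Bob: 0 -> 1. State: Dave=0, Bob=1

Bob's final count: 1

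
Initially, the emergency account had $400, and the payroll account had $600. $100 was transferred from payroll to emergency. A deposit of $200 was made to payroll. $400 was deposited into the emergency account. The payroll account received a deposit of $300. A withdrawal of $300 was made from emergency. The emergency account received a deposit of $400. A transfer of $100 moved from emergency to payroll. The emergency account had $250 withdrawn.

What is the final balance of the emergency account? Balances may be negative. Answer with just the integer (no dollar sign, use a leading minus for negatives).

Answer: 650

Derivation:
Tracking account balances step by step:
Start: emergency=400, payroll=600
Event 1 (transfer 100 payroll -> emergency): payroll: 600 - 100 = 500, emergency: 400 + 100 = 500. Balances: emergency=500, payroll=500
Event 2 (deposit 200 to payroll): payroll: 500 + 200 = 700. Balances: emergency=500, payroll=700
Event 3 (deposit 400 to emergency): emergency: 500 + 400 = 900. Balances: emergency=900, payroll=700
Event 4 (deposit 300 to payroll): payroll: 700 + 300 = 1000. Balances: emergency=900, payroll=1000
Event 5 (withdraw 300 from emergency): emergency: 900 - 300 = 600. Balances: emergency=600, payroll=1000
Event 6 (deposit 400 to emergency): emergency: 600 + 400 = 1000. Balances: emergency=1000, payroll=1000
Event 7 (transfer 100 emergency -> payroll): emergency: 1000 - 100 = 900, payroll: 1000 + 100 = 1100. Balances: emergency=900, payroll=1100
Event 8 (withdraw 250 from emergency): emergency: 900 - 250 = 650. Balances: emergency=650, payroll=1100

Final balance of emergency: 650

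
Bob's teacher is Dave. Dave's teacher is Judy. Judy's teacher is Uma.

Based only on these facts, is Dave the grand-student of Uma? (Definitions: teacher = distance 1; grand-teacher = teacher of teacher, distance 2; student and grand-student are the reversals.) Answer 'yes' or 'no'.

Reconstructing the teacher chain from the given facts:
  Uma -> Judy -> Dave -> Bob
(each arrow means 'teacher of the next')
Positions in the chain (0 = top):
  position of Uma: 0
  position of Judy: 1
  position of Dave: 2
  position of Bob: 3

Dave is at position 2, Uma is at position 0; signed distance (j - i) = -2.
'grand-student' requires j - i = -2. Actual distance is -2, so the relation HOLDS.

Answer: yes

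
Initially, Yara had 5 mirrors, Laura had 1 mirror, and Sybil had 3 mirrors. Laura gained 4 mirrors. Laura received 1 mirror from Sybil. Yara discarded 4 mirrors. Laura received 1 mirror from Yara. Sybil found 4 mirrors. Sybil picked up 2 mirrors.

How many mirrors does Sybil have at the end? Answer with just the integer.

Answer: 8

Derivation:
Tracking counts step by step:
Start: Yara=5, Laura=1, Sybil=3
Event 1 (Laura +4): Laura: 1 -> 5. State: Yara=5, Laura=5, Sybil=3
Event 2 (Sybil -> Laura, 1): Sybil: 3 -> 2, Laura: 5 -> 6. State: Yara=5, Laura=6, Sybil=2
Event 3 (Yara -4): Yara: 5 -> 1. State: Yara=1, Laura=6, Sybil=2
Event 4 (Yara -> Laura, 1): Yara: 1 -> 0, Laura: 6 -> 7. State: Yara=0, Laura=7, Sybil=2
Event 5 (Sybil +4): Sybil: 2 -> 6. State: Yara=0, Laura=7, Sybil=6
Event 6 (Sybil +2): Sybil: 6 -> 8. State: Yara=0, Laura=7, Sybil=8

Sybil's final count: 8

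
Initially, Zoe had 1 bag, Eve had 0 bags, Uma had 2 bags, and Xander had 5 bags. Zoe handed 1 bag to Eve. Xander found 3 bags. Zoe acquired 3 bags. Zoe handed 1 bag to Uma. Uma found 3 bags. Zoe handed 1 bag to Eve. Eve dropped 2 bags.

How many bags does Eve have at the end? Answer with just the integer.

Answer: 0

Derivation:
Tracking counts step by step:
Start: Zoe=1, Eve=0, Uma=2, Xander=5
Event 1 (Zoe -> Eve, 1): Zoe: 1 -> 0, Eve: 0 -> 1. State: Zoe=0, Eve=1, Uma=2, Xander=5
Event 2 (Xander +3): Xander: 5 -> 8. State: Zoe=0, Eve=1, Uma=2, Xander=8
Event 3 (Zoe +3): Zoe: 0 -> 3. State: Zoe=3, Eve=1, Uma=2, Xander=8
Event 4 (Zoe -> Uma, 1): Zoe: 3 -> 2, Uma: 2 -> 3. State: Zoe=2, Eve=1, Uma=3, Xander=8
Event 5 (Uma +3): Uma: 3 -> 6. State: Zoe=2, Eve=1, Uma=6, Xander=8
Event 6 (Zoe -> Eve, 1): Zoe: 2 -> 1, Eve: 1 -> 2. State: Zoe=1, Eve=2, Uma=6, Xander=8
Event 7 (Eve -2): Eve: 2 -> 0. State: Zoe=1, Eve=0, Uma=6, Xander=8

Eve's final count: 0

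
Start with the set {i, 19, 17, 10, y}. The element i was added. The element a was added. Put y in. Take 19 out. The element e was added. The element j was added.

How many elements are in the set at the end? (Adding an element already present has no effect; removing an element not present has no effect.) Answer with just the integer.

Tracking the set through each operation:
Start: {10, 17, 19, i, y}
Event 1 (add i): already present, no change. Set: {10, 17, 19, i, y}
Event 2 (add a): added. Set: {10, 17, 19, a, i, y}
Event 3 (add y): already present, no change. Set: {10, 17, 19, a, i, y}
Event 4 (remove 19): removed. Set: {10, 17, a, i, y}
Event 5 (add e): added. Set: {10, 17, a, e, i, y}
Event 6 (add j): added. Set: {10, 17, a, e, i, j, y}

Final set: {10, 17, a, e, i, j, y} (size 7)

Answer: 7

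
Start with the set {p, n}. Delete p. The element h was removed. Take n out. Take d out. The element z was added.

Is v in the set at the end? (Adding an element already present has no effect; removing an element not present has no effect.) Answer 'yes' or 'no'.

Tracking the set through each operation:
Start: {n, p}
Event 1 (remove p): removed. Set: {n}
Event 2 (remove h): not present, no change. Set: {n}
Event 3 (remove n): removed. Set: {}
Event 4 (remove d): not present, no change. Set: {}
Event 5 (add z): added. Set: {z}

Final set: {z} (size 1)
v is NOT in the final set.

Answer: no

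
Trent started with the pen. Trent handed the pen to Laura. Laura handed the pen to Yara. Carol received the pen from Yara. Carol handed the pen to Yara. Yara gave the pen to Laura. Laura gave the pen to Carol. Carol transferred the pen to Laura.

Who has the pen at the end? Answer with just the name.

Tracking the pen through each event:
Start: Trent has the pen.
After event 1: Laura has the pen.
After event 2: Yara has the pen.
After event 3: Carol has the pen.
After event 4: Yara has the pen.
After event 5: Laura has the pen.
After event 6: Carol has the pen.
After event 7: Laura has the pen.

Answer: Laura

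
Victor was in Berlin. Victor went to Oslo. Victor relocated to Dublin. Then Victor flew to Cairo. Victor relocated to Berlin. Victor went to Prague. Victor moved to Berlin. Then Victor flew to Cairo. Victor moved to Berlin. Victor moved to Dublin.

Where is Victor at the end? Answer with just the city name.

Answer: Dublin

Derivation:
Tracking Victor's location:
Start: Victor is in Berlin.
After move 1: Berlin -> Oslo. Victor is in Oslo.
After move 2: Oslo -> Dublin. Victor is in Dublin.
After move 3: Dublin -> Cairo. Victor is in Cairo.
After move 4: Cairo -> Berlin. Victor is in Berlin.
After move 5: Berlin -> Prague. Victor is in Prague.
After move 6: Prague -> Berlin. Victor is in Berlin.
After move 7: Berlin -> Cairo. Victor is in Cairo.
After move 8: Cairo -> Berlin. Victor is in Berlin.
After move 9: Berlin -> Dublin. Victor is in Dublin.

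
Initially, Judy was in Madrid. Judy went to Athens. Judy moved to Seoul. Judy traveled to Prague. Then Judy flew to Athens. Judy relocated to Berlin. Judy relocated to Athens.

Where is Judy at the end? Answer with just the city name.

Answer: Athens

Derivation:
Tracking Judy's location:
Start: Judy is in Madrid.
After move 1: Madrid -> Athens. Judy is in Athens.
After move 2: Athens -> Seoul. Judy is in Seoul.
After move 3: Seoul -> Prague. Judy is in Prague.
After move 4: Prague -> Athens. Judy is in Athens.
After move 5: Athens -> Berlin. Judy is in Berlin.
After move 6: Berlin -> Athens. Judy is in Athens.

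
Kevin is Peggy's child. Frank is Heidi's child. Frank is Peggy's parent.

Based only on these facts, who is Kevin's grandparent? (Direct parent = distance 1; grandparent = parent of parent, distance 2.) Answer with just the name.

Reconstructing the parent chain from the given facts:
  Heidi -> Frank -> Peggy -> Kevin
(each arrow means 'parent of the next')
Positions in the chain (0 = top):
  position of Heidi: 0
  position of Frank: 1
  position of Peggy: 2
  position of Kevin: 3

Kevin is at position 3; the grandparent is 2 steps up the chain, i.e. position 1: Frank.

Answer: Frank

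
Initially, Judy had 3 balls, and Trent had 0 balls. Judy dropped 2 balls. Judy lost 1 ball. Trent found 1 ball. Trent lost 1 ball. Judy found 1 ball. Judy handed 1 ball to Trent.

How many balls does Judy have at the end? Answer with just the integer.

Answer: 0

Derivation:
Tracking counts step by step:
Start: Judy=3, Trent=0
Event 1 (Judy -2): Judy: 3 -> 1. State: Judy=1, Trent=0
Event 2 (Judy -1): Judy: 1 -> 0. State: Judy=0, Trent=0
Event 3 (Trent +1): Trent: 0 -> 1. State: Judy=0, Trent=1
Event 4 (Trent -1): Trent: 1 -> 0. State: Judy=0, Trent=0
Event 5 (Judy +1): Judy: 0 -> 1. State: Judy=1, Trent=0
Event 6 (Judy -> Trent, 1): Judy: 1 -> 0, Trent: 0 -> 1. State: Judy=0, Trent=1

Judy's final count: 0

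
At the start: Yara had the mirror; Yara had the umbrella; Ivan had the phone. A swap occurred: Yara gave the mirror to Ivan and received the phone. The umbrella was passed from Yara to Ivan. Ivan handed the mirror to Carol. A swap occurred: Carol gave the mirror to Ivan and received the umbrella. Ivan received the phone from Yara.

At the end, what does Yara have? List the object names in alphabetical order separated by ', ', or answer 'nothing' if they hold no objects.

Answer: nothing

Derivation:
Tracking all object holders:
Start: mirror:Yara, umbrella:Yara, phone:Ivan
Event 1 (swap mirror<->phone: now mirror:Ivan, phone:Yara). State: mirror:Ivan, umbrella:Yara, phone:Yara
Event 2 (give umbrella: Yara -> Ivan). State: mirror:Ivan, umbrella:Ivan, phone:Yara
Event 3 (give mirror: Ivan -> Carol). State: mirror:Carol, umbrella:Ivan, phone:Yara
Event 4 (swap mirror<->umbrella: now mirror:Ivan, umbrella:Carol). State: mirror:Ivan, umbrella:Carol, phone:Yara
Event 5 (give phone: Yara -> Ivan). State: mirror:Ivan, umbrella:Carol, phone:Ivan

Final state: mirror:Ivan, umbrella:Carol, phone:Ivan
Yara holds: (nothing).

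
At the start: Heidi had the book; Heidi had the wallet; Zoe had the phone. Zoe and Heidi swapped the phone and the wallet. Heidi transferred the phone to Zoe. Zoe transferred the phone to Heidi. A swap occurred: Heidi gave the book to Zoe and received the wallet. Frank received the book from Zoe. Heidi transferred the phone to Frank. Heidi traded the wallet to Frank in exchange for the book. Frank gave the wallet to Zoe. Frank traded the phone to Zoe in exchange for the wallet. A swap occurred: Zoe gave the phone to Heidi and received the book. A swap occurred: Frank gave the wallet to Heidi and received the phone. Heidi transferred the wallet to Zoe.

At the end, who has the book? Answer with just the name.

Answer: Zoe

Derivation:
Tracking all object holders:
Start: book:Heidi, wallet:Heidi, phone:Zoe
Event 1 (swap phone<->wallet: now phone:Heidi, wallet:Zoe). State: book:Heidi, wallet:Zoe, phone:Heidi
Event 2 (give phone: Heidi -> Zoe). State: book:Heidi, wallet:Zoe, phone:Zoe
Event 3 (give phone: Zoe -> Heidi). State: book:Heidi, wallet:Zoe, phone:Heidi
Event 4 (swap book<->wallet: now book:Zoe, wallet:Heidi). State: book:Zoe, wallet:Heidi, phone:Heidi
Event 5 (give book: Zoe -> Frank). State: book:Frank, wallet:Heidi, phone:Heidi
Event 6 (give phone: Heidi -> Frank). State: book:Frank, wallet:Heidi, phone:Frank
Event 7 (swap wallet<->book: now wallet:Frank, book:Heidi). State: book:Heidi, wallet:Frank, phone:Frank
Event 8 (give wallet: Frank -> Zoe). State: book:Heidi, wallet:Zoe, phone:Frank
Event 9 (swap phone<->wallet: now phone:Zoe, wallet:Frank). State: book:Heidi, wallet:Frank, phone:Zoe
Event 10 (swap phone<->book: now phone:Heidi, book:Zoe). State: book:Zoe, wallet:Frank, phone:Heidi
Event 11 (swap wallet<->phone: now wallet:Heidi, phone:Frank). State: book:Zoe, wallet:Heidi, phone:Frank
Event 12 (give wallet: Heidi -> Zoe). State: book:Zoe, wallet:Zoe, phone:Frank

Final state: book:Zoe, wallet:Zoe, phone:Frank
The book is held by Zoe.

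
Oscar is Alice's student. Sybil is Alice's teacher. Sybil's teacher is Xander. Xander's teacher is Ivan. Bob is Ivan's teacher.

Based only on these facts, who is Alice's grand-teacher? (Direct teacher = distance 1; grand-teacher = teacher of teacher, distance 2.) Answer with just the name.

Answer: Xander

Derivation:
Reconstructing the teacher chain from the given facts:
  Bob -> Ivan -> Xander -> Sybil -> Alice -> Oscar
(each arrow means 'teacher of the next')
Positions in the chain (0 = top):
  position of Bob: 0
  position of Ivan: 1
  position of Xander: 2
  position of Sybil: 3
  position of Alice: 4
  position of Oscar: 5

Alice is at position 4; the grand-teacher is 2 steps up the chain, i.e. position 2: Xander.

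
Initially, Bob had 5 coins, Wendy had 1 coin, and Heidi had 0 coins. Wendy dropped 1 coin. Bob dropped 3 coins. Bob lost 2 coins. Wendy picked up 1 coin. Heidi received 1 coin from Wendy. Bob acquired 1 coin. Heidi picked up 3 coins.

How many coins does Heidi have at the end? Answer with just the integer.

Tracking counts step by step:
Start: Bob=5, Wendy=1, Heidi=0
Event 1 (Wendy -1): Wendy: 1 -> 0. State: Bob=5, Wendy=0, Heidi=0
Event 2 (Bob -3): Bob: 5 -> 2. State: Bob=2, Wendy=0, Heidi=0
Event 3 (Bob -2): Bob: 2 -> 0. State: Bob=0, Wendy=0, Heidi=0
Event 4 (Wendy +1): Wendy: 0 -> 1. State: Bob=0, Wendy=1, Heidi=0
Event 5 (Wendy -> Heidi, 1): Wendy: 1 -> 0, Heidi: 0 -> 1. State: Bob=0, Wendy=0, Heidi=1
Event 6 (Bob +1): Bob: 0 -> 1. State: Bob=1, Wendy=0, Heidi=1
Event 7 (Heidi +3): Heidi: 1 -> 4. State: Bob=1, Wendy=0, Heidi=4

Heidi's final count: 4

Answer: 4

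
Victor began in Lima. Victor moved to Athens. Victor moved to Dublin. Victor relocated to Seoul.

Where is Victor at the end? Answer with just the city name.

Answer: Seoul

Derivation:
Tracking Victor's location:
Start: Victor is in Lima.
After move 1: Lima -> Athens. Victor is in Athens.
After move 2: Athens -> Dublin. Victor is in Dublin.
After move 3: Dublin -> Seoul. Victor is in Seoul.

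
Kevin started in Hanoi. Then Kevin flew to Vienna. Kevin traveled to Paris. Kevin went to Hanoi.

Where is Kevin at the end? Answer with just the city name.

Answer: Hanoi

Derivation:
Tracking Kevin's location:
Start: Kevin is in Hanoi.
After move 1: Hanoi -> Vienna. Kevin is in Vienna.
After move 2: Vienna -> Paris. Kevin is in Paris.
After move 3: Paris -> Hanoi. Kevin is in Hanoi.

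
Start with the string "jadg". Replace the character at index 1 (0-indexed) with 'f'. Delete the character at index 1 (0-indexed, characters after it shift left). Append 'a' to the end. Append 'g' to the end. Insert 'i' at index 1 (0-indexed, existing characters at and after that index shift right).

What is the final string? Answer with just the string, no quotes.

Answer: jidgag

Derivation:
Applying each edit step by step:
Start: "jadg"
Op 1 (replace idx 1: 'a' -> 'f'): "jadg" -> "jfdg"
Op 2 (delete idx 1 = 'f'): "jfdg" -> "jdg"
Op 3 (append 'a'): "jdg" -> "jdga"
Op 4 (append 'g'): "jdga" -> "jdgag"
Op 5 (insert 'i' at idx 1): "jdgag" -> "jidgag"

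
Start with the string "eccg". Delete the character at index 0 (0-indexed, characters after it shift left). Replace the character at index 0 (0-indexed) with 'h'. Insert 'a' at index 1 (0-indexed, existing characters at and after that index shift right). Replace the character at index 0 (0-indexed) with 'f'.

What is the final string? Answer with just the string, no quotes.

Answer: facg

Derivation:
Applying each edit step by step:
Start: "eccg"
Op 1 (delete idx 0 = 'e'): "eccg" -> "ccg"
Op 2 (replace idx 0: 'c' -> 'h'): "ccg" -> "hcg"
Op 3 (insert 'a' at idx 1): "hcg" -> "hacg"
Op 4 (replace idx 0: 'h' -> 'f'): "hacg" -> "facg"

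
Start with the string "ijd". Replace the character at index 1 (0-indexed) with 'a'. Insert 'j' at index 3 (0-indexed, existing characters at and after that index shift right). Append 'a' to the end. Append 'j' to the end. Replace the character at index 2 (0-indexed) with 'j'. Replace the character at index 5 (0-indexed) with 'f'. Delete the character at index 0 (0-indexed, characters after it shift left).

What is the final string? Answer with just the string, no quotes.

Answer: ajjaf

Derivation:
Applying each edit step by step:
Start: "ijd"
Op 1 (replace idx 1: 'j' -> 'a'): "ijd" -> "iad"
Op 2 (insert 'j' at idx 3): "iad" -> "iadj"
Op 3 (append 'a'): "iadj" -> "iadja"
Op 4 (append 'j'): "iadja" -> "iadjaj"
Op 5 (replace idx 2: 'd' -> 'j'): "iadjaj" -> "iajjaj"
Op 6 (replace idx 5: 'j' -> 'f'): "iajjaj" -> "iajjaf"
Op 7 (delete idx 0 = 'i'): "iajjaf" -> "ajjaf"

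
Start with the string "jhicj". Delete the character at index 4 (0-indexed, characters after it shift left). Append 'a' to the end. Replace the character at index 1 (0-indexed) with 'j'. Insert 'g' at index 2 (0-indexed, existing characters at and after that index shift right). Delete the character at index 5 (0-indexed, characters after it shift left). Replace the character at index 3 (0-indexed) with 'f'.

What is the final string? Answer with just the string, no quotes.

Applying each edit step by step:
Start: "jhicj"
Op 1 (delete idx 4 = 'j'): "jhicj" -> "jhic"
Op 2 (append 'a'): "jhic" -> "jhica"
Op 3 (replace idx 1: 'h' -> 'j'): "jhica" -> "jjica"
Op 4 (insert 'g' at idx 2): "jjica" -> "jjgica"
Op 5 (delete idx 5 = 'a'): "jjgica" -> "jjgic"
Op 6 (replace idx 3: 'i' -> 'f'): "jjgic" -> "jjgfc"

Answer: jjgfc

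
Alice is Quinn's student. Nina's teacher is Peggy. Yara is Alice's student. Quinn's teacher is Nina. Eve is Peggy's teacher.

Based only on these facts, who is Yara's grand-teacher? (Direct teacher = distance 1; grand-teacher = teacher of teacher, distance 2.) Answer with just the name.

Answer: Quinn

Derivation:
Reconstructing the teacher chain from the given facts:
  Eve -> Peggy -> Nina -> Quinn -> Alice -> Yara
(each arrow means 'teacher of the next')
Positions in the chain (0 = top):
  position of Eve: 0
  position of Peggy: 1
  position of Nina: 2
  position of Quinn: 3
  position of Alice: 4
  position of Yara: 5

Yara is at position 5; the grand-teacher is 2 steps up the chain, i.e. position 3: Quinn.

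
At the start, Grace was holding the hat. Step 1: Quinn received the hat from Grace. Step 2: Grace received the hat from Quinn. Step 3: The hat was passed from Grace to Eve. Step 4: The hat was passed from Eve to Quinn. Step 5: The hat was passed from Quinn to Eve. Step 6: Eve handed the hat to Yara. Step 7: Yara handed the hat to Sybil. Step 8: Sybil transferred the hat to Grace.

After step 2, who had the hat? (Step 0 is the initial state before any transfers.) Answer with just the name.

Tracking the hat holder through step 2:
After step 0 (start): Grace
After step 1: Quinn
After step 2: Grace

At step 2, the holder is Grace.

Answer: Grace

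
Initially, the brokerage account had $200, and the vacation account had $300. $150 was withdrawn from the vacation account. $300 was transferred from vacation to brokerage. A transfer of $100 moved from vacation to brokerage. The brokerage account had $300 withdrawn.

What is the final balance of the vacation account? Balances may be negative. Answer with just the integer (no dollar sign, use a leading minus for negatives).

Answer: -250

Derivation:
Tracking account balances step by step:
Start: brokerage=200, vacation=300
Event 1 (withdraw 150 from vacation): vacation: 300 - 150 = 150. Balances: brokerage=200, vacation=150
Event 2 (transfer 300 vacation -> brokerage): vacation: 150 - 300 = -150, brokerage: 200 + 300 = 500. Balances: brokerage=500, vacation=-150
Event 3 (transfer 100 vacation -> brokerage): vacation: -150 - 100 = -250, brokerage: 500 + 100 = 600. Balances: brokerage=600, vacation=-250
Event 4 (withdraw 300 from brokerage): brokerage: 600 - 300 = 300. Balances: brokerage=300, vacation=-250

Final balance of vacation: -250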